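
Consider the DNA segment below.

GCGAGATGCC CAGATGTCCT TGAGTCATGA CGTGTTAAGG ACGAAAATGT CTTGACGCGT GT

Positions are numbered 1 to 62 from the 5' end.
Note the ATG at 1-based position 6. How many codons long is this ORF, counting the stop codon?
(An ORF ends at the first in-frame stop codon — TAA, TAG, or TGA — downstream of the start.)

6

Codons from position 6: ATG (6–8), CCC (9–11), AGA (12–14), TGT (15–17), CCT (18–20), TGA (21–23).
TGA is the first in-frame stop; that's 6 codons including the stop.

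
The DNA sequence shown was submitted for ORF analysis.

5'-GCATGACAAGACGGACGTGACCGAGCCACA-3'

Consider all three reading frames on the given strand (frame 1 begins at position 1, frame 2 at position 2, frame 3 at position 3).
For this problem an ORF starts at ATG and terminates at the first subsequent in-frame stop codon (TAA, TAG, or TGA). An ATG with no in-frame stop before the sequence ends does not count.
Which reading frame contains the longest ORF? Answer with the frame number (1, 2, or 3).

Frame 1: GCA TGA CAA GAC GGA CGT GAC CGA GCC ACA — no ATG→stop ORF.
Frame 2: CAT GAC AAG ACG GAC GTG ACC GAG CCA — no ATG→stop ORF.
Frame 3: ATG ACA AGA CGG ACG TGA CCG AGC CAC — ATG at 3, stop TGA at 18 → 18 nt.
Longest ORF is 18 nt in frame 3 (positions 3–20).

3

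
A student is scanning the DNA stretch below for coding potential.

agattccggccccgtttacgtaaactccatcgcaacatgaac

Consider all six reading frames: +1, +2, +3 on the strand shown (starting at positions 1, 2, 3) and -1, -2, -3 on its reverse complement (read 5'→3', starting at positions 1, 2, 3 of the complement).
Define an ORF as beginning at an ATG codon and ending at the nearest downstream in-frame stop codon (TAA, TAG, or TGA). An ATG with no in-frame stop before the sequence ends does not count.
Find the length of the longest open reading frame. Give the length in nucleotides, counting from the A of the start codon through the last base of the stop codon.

15

Reverse complement (5'→3'): GTTCATGTTGCGATGGAGTTTACGTAAACGGGGCCGGAATCT
Frame +1: AGA TTC CGG CCC CGT TTA CGT AAA CTC CAT CGC AAC ATG AAC — no ATG→stop ORF.
Frame +2: GAT TCC GGC CCC GTT TAC GTA AAC TCC ATC GCA ACA TGA — no ATG→stop ORF.
Frame +3: ATT CCG GCC CCG TTT ACG TAA ACT CCA TCG CAA CAT GAA — no ATG→stop ORF.
Frame -1: GTT CAT GTT GCG ATG GAG TTT ACG TAA ACG GGG CCG GAA TCT — ATG at 13, stop TAA at 25 → 15 nt.
Frame -2: TTC ATG TTG CGA TGG AGT TTA CGT AAA CGG GGC CGG AAT — no ATG→stop ORF.
Frame -3: TCA TGT TGC GAT GGA GTT TAC GTA AAC GGG GCC GGA ATC — no ATG→stop ORF.
Longest: frame -1, positions 13–27, 15 nt = 5 codons = 4 aa. → 15 nucleotides.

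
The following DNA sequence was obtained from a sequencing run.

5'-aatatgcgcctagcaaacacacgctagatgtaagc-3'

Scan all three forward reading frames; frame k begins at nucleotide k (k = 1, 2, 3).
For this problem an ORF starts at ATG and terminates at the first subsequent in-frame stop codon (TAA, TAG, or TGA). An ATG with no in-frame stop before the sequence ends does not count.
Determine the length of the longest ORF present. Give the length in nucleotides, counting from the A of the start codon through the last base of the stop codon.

Frame 1: AAT ATG CGC CTA GCA AAC ACA CGC TAG ATG TAA — ATG at 4, stop TAG at 25 → 24 nt; ATG at 28, stop TAA at 31 → 6 nt.
Frame 2: ATA TGC GCC TAG CAA ACA CAC GCT AGA TGT AAG — no ATG→stop ORF.
Frame 3: TAT GCG CCT AGC AAA CAC ACG CTA GAT GTA AGC — no ATG→stop ORF.
Longest: frame 1, positions 4–27, 24 nt = 8 codons = 7 aa. → 24 nucleotides.

24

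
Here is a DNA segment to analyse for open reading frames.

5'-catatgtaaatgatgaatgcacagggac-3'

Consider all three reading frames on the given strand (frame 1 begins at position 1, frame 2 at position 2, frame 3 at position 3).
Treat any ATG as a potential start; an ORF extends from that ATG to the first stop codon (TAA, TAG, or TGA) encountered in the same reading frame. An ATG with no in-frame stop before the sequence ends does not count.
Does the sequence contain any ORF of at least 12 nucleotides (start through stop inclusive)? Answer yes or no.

no

Frame 1: CAT ATG TAA ATG ATG AAT GCA CAG GGA — ATG at 4, stop TAA at 7 → 6 nt.
Frame 2: ATA TGT AAA TGA TGA ATG CAC AGG GAC — no ATG→stop ORF.
Frame 3: TAT GTA AAT GAT GAA TGC ACA GGG — no ATG→stop ORF.
Largest ORF found is 6 nucleotides < 12, so no.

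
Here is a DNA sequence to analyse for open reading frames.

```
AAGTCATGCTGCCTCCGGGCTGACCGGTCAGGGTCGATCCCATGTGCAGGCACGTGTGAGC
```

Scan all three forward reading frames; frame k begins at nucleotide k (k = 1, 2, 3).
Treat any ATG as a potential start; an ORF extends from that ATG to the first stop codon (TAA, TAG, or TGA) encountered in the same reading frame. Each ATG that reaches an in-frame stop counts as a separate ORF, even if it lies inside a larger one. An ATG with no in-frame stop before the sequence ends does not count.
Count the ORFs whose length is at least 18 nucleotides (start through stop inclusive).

Frame 1: AAG TCA TGC TGC CTC CGG GCT GAC CGG TCA GGG TCG ATC CCA TGT GCA GGC ACG TGT GAG — no ATG→stop ORF.
Frame 2: AGT CAT GCT GCC TCC GGG CTG ACC GGT CAG GGT CGA TCC CAT GTG CAG GCA CGT GTG AGC — no ATG→stop ORF.
Frame 3: GTC ATG CTG CCT CCG GGC TGA CCG GTC AGG GTC GAT CCC ATG TGC AGG CAC GTG TGA — ATG at 6, stop TGA at 21 → 18 nt; ATG at 42, stop TGA at 57 → 18 nt.
ORFs ≥ 18 nucleotides: frame 3 6–23 (18 nucleotides), frame 3 42–59 (18 nucleotides). Count = 2.

2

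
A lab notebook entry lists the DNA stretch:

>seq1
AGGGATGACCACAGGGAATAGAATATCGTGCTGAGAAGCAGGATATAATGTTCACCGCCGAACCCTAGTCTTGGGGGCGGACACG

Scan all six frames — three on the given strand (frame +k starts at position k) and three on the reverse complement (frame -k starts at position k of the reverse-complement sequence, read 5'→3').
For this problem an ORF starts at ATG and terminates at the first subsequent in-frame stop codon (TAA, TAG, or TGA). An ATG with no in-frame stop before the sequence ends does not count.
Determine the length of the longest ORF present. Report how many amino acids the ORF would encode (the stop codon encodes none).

9

Reverse complement (5'→3'): CGTGTCCGCCCCCAAGACTAGGGTTCGGCGGTGAACATTATATCCTGCTTCTCAGCACGATATTCTATTCCCTGTGGTCATCCCT
Frame +1: AGG GAT GAC CAC AGG GAA TAG AAT ATC GTG CTG AGA AGC AGG ATA TAA TGT TCA CCG CCG AAC CCT AGT CTT GGG GGC GGA CAC — no ATG→stop ORF.
Frame +2: GGG ATG ACC ACA GGG AAT AGA ATA TCG TGC TGA GAA GCA GGA TAT AAT GTT CAC CGC CGA ACC CTA GTC TTG GGG GCG GAC ACG — ATG at 5, stop TGA at 32 → 30 nt.
Frame +3: GGA TGA CCA CAG GGA ATA GAA TAT CGT GCT GAG AAG CAG GAT ATA ATG TTC ACC GCC GAA CCC TAG TCT TGG GGG CGG ACA — ATG at 48, stop TAG at 66 → 21 nt.
Frame -1: CGT GTC CGC CCC CAA GAC TAG GGT TCG GCG GTG AAC ATT ATA TCC TGC TTC TCA GCA CGA TAT TCT ATT CCC TGT GGT CAT CCC — no ATG→stop ORF.
Frame -2: GTG TCC GCC CCC AAG ACT AGG GTT CGG CGG TGA ACA TTA TAT CCT GCT TCT CAG CAC GAT ATT CTA TTC CCT GTG GTC ATC CCT — no ATG→stop ORF.
Frame -3: TGT CCG CCC CCA AGA CTA GGG TTC GGC GGT GAA CAT TAT ATC CTG CTT CTC AGC ACG ATA TTC TAT TCC CTG TGG TCA TCC — no ATG→stop ORF.
Longest: frame +2, positions 5–34, 30 nt = 10 codons = 9 aa. → 9 amino acids.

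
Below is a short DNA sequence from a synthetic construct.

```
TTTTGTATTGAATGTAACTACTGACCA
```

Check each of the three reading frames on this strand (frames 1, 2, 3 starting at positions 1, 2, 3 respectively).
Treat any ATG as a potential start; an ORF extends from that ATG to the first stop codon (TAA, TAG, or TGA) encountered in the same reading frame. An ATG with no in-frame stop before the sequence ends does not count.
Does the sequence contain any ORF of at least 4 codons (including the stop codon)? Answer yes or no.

no

Frame 1: TTT TGT ATT GAA TGT AAC TAC TGA CCA — no ATG→stop ORF.
Frame 2: TTT GTA TTG AAT GTA ACT ACT GAC — no ATG→stop ORF.
Frame 3: TTG TAT TGA ATG TAA CTA CTG ACC — ATG at 12, stop TAA at 15 → 6 nt.
Largest ORF found is 2 codons < 4, so no.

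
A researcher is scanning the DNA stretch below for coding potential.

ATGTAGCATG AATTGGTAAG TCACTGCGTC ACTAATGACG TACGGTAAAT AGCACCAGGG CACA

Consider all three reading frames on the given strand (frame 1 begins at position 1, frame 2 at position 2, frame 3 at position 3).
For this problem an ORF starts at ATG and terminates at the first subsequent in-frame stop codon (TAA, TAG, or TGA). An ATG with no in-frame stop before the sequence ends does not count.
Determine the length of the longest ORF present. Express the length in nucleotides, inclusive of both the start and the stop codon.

Frame 1: ATG TAG CAT GAA TTG GTA AGT CAC TGC GTC ACT AAT GAC GTA CGG TAA ATA GCA CCA GGG CAC — ATG at 1, stop TAG at 4 → 6 nt.
Frame 2: TGT AGC ATG AAT TGG TAA GTC ACT GCG TCA CTA ATG ACG TAC GGT AAA TAG CAC CAG GGC ACA — ATG at 8, stop TAA at 17 → 12 nt; ATG at 35, stop TAG at 50 → 18 nt.
Frame 3: GTA GCA TGA ATT GGT AAG TCA CTG CGT CAC TAA TGA CGT ACG GTA AAT AGC ACC AGG GCA — no ATG→stop ORF.
Longest: frame 2, positions 35–52, 18 nt = 6 codons = 5 aa. → 18 nucleotides.

18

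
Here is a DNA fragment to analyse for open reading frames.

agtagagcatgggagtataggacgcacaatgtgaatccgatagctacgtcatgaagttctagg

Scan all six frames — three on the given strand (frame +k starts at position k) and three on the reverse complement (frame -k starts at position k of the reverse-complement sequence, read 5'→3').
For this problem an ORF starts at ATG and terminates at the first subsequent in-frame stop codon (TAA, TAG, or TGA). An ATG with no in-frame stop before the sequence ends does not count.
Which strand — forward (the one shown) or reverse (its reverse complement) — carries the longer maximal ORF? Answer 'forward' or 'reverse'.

forward

Reverse complement (5'→3'): CCTAGAACTTCATGACGTAGCTATCGGATTCACATTGTGCGTCCTATACTCCCATGCTCTACT
Frame +1: AGT AGA GCA TGG GAG TAT AGG ACG CAC AAT GTG AAT CCG ATA GCT ACG TCA TGA AGT TCT AGG — no ATG→stop ORF.
Frame +2: GTA GAG CAT GGG AGT ATA GGA CGC ACA ATG TGA ATC CGA TAG CTA CGT CAT GAA GTT CTA — ATG at 29, stop TGA at 32 → 6 nt.
Frame +3: TAG AGC ATG GGA GTA TAG GAC GCA CAA TGT GAA TCC GAT AGC TAC GTC ATG AAG TTC TAG — ATG at 9, stop TAG at 18 → 12 nt; ATG at 51, stop TAG at 60 → 12 nt.
Frame -1: CCT AGA ACT TCA TGA CGT AGC TAT CGG ATT CAC ATT GTG CGT CCT ATA CTC CCA TGC TCT ACT — no ATG→stop ORF.
Frame -2: CTA GAA CTT CAT GAC GTA GCT ATC GGA TTC ACA TTG TGC GTC CTA TAC TCC CAT GCT CTA — no ATG→stop ORF.
Frame -3: TAG AAC TTC ATG ACG TAG CTA TCG GAT TCA CAT TGT GCG TCC TAT ACT CCC ATG CTC TAC — ATG at 12, stop TAG at 18 → 9 nt.
Forward-strand max 12 nt; reverse-strand max 9 nt. The forward strand has the longer ORF.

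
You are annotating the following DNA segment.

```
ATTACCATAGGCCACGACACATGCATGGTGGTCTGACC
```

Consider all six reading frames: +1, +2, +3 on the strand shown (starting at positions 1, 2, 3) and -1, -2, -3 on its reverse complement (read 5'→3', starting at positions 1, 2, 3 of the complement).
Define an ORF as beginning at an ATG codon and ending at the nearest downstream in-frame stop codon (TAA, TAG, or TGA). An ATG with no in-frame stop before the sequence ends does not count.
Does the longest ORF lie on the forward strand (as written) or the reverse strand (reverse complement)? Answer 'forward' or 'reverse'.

reverse

Reverse complement (5'→3'): GGTCAGACCACCATGCATGTGTCGTGGCCTATGGTAAT
Frame +1: ATT ACC ATA GGC CAC GAC ACA TGC ATG GTG GTC TGA — ATG at 25, stop TGA at 34 → 12 nt.
Frame +2: TTA CCA TAG GCC ACG ACA CAT GCA TGG TGG TCT GAC — no ATG→stop ORF.
Frame +3: TAC CAT AGG CCA CGA CAC ATG CAT GGT GGT CTG ACC — no ATG→stop ORF.
Frame -1: GGT CAG ACC ACC ATG CAT GTG TCG TGG CCT ATG GTA — no ATG→stop ORF.
Frame -2: GTC AGA CCA CCA TGC ATG TGT CGT GGC CTA TGG TAA — ATG at 17, stop TAA at 35 → 21 nt.
Frame -3: TCA GAC CAC CAT GCA TGT GTC GTG GCC TAT GGT AAT — no ATG→stop ORF.
Forward-strand max 12 nt; reverse-strand max 21 nt. The reverse strand has the longer ORF.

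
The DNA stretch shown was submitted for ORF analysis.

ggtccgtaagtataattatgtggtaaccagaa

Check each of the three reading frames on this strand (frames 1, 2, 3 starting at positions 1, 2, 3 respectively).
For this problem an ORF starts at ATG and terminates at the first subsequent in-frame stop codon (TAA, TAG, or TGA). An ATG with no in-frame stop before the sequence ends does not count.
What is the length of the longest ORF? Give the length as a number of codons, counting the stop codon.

3

Frame 1: GGT CCG TAA GTA TAA TTA TGT GGT AAC CAG — no ATG→stop ORF.
Frame 2: GTC CGT AAG TAT AAT TAT GTG GTA ACC AGA — no ATG→stop ORF.
Frame 3: TCC GTA AGT ATA ATT ATG TGG TAA CCA GAA — ATG at 18, stop TAA at 24 → 9 nt.
Longest: frame 3, positions 18–26, 9 nt = 3 codons = 2 aa. → 3 codons.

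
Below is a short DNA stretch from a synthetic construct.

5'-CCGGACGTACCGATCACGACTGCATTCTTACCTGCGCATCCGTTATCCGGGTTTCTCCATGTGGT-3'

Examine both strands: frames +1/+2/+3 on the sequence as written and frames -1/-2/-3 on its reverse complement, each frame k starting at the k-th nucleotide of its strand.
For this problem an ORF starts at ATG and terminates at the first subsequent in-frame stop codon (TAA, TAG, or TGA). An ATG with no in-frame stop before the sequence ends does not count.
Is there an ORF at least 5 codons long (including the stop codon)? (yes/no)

yes

Reverse complement (5'→3'): ACCACATGGAGAAACCCGGATAACGGATGCGCAGGTAAGAATGCAGTCGTGATCGGTACGTCCGG
Frame +1: CCG GAC GTA CCG ATC ACG ACT GCA TTC TTA CCT GCG CAT CCG TTA TCC GGG TTT CTC CAT GTG — no ATG→stop ORF.
Frame +2: CGG ACG TAC CGA TCA CGA CTG CAT TCT TAC CTG CGC ATC CGT TAT CCG GGT TTC TCC ATG TGG — no ATG→stop ORF.
Frame +3: GGA CGT ACC GAT CAC GAC TGC ATT CTT ACC TGC GCA TCC GTT ATC CGG GTT TCT CCA TGT GGT — no ATG→stop ORF.
Frame -1: ACC ACA TGG AGA AAC CCG GAT AAC GGA TGC GCA GGT AAG AAT GCA GTC GTG ATC GGT ACG TCC — no ATG→stop ORF.
Frame -2: CCA CAT GGA GAA ACC CGG ATA ACG GAT GCG CAG GTA AGA ATG CAG TCG TGA TCG GTA CGT CCG — ATG at 41, stop TGA at 50 → 12 nt.
Frame -3: CAC ATG GAG AAA CCC GGA TAA CGG ATG CGC AGG TAA GAA TGC AGT CGT GAT CGG TAC GTC CGG — ATG at 6, stop TAA at 21 → 18 nt; ATG at 27, stop TAA at 36 → 12 nt.
Frame -3 has an ORF of 6 codons (positions 6–23) ≥ 5, so yes.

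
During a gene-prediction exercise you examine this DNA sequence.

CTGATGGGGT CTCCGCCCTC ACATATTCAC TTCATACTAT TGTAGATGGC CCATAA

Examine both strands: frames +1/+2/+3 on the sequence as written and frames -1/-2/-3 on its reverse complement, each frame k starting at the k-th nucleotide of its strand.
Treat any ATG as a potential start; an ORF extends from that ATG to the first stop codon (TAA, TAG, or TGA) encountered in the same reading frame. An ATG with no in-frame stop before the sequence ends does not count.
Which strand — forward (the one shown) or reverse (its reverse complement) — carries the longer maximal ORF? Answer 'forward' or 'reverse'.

forward

Reverse complement (5'→3'): TTATGGGCCATCTACAATAGTATGAAGTGAATATGTGAGGGCGGAGACCCCATCAG
Frame +1: CTG ATG GGG TCT CCG CCC TCA CAT ATT CAC TTC ATA CTA TTG TAG ATG GCC CAT — ATG at 4, stop TAG at 43 → 42 nt.
Frame +2: TGA TGG GGT CTC CGC CCT CAC ATA TTC ACT TCA TAC TAT TGT AGA TGG CCC ATA — no ATG→stop ORF.
Frame +3: GAT GGG GTC TCC GCC CTC ACA TAT TCA CTT CAT ACT ATT GTA GAT GGC CCA TAA — no ATG→stop ORF.
Frame -1: TTA TGG GCC ATC TAC AAT AGT ATG AAG TGA ATA TGT GAG GGC GGA GAC CCC ATC — ATG at 22, stop TGA at 28 → 9 nt.
Frame -2: TAT GGG CCA TCT ACA ATA GTA TGA AGT GAA TAT GTG AGG GCG GAG ACC CCA TCA — no ATG→stop ORF.
Frame -3: ATG GGC CAT CTA CAA TAG TAT GAA GTG AAT ATG TGA GGG CGG AGA CCC CAT CAG — ATG at 3, stop TAG at 18 → 18 nt; ATG at 33, stop TGA at 36 → 6 nt.
Forward-strand max 42 nt; reverse-strand max 18 nt. The forward strand has the longer ORF.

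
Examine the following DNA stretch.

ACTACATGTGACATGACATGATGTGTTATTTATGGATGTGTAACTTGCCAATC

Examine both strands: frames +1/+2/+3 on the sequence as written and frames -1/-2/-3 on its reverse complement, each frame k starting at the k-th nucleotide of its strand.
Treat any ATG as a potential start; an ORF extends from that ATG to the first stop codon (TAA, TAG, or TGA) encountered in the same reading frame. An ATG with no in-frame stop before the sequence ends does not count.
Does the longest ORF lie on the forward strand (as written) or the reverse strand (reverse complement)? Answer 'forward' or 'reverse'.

Reverse complement (5'→3'): GATTGGCAAGTTACACATCCATAAATAACACATCATGTCATGTCACATGTAGT
Frame +1: ACT ACA TGT GAC ATG ACA TGA TGT GTT ATT TAT GGA TGT GTA ACT TGC CAA — ATG at 13, stop TGA at 19 → 9 nt.
Frame +2: CTA CAT GTG ACA TGA CAT GAT GTG TTA TTT ATG GAT GTG TAA CTT GCC AAT — ATG at 32, stop TAA at 41 → 12 nt.
Frame +3: TAC ATG TGA CAT GAC ATG ATG TGT TAT TTA TGG ATG TGT AAC TTG CCA ATC — ATG at 6, stop TGA at 9 → 6 nt.
Frame -1: GAT TGG CAA GTT ACA CAT CCA TAA ATA ACA CAT CAT GTC ATG TCA CAT GTA — no ATG→stop ORF.
Frame -2: ATT GGC AAG TTA CAC ATC CAT AAA TAA CAC ATC ATG TCA TGT CAC ATG TAG — ATG at 35, stop TAG at 50 → 18 nt; ATG at 47, stop TAG at 50 → 6 nt.
Frame -3: TTG GCA AGT TAC ACA TCC ATA AAT AAC ACA TCA TGT CAT GTC ACA TGT AGT — no ATG→stop ORF.
Forward-strand max 12 nt; reverse-strand max 18 nt. The reverse strand has the longer ORF.

reverse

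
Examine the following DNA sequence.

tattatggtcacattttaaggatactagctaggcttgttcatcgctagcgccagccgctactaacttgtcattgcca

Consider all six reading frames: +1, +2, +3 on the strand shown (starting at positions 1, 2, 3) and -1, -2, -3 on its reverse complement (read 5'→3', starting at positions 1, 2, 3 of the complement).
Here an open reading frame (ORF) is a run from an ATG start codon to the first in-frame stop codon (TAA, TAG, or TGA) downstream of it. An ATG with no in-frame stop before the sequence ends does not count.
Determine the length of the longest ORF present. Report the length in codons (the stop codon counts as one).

Reverse complement (5'→3'): TGGCAATGACAAGTTAGTAGCGGCTGGCGCTAGCGATGAACAAGCCTAGCTAGTATCCTTAAAATGTGACCATAATA
Frame +1: TAT TAT GGT CAC ATT TTA AGG ATA CTA GCT AGG CTT GTT CAT CGC TAG CGC CAG CCG CTA CTA ACT TGT CAT TGC — no ATG→stop ORF.
Frame +2: ATT ATG GTC ACA TTT TAA GGA TAC TAG CTA GGC TTG TTC ATC GCT AGC GCC AGC CGC TAC TAA CTT GTC ATT GCC — ATG at 5, stop TAA at 17 → 15 nt.
Frame +3: TTA TGG TCA CAT TTT AAG GAT ACT AGC TAG GCT TGT TCA TCG CTA GCG CCA GCC GCT ACT AAC TTG TCA TTG CCA — no ATG→stop ORF.
Frame -1: TGG CAA TGA CAA GTT AGT AGC GGC TGG CGC TAG CGA TGA ACA AGC CTA GCT AGT ATC CTT AAA ATG TGA CCA TAA — ATG at 64, stop TGA at 67 → 6 nt.
Frame -2: GGC AAT GAC AAG TTA GTA GCG GCT GGC GCT AGC GAT GAA CAA GCC TAG CTA GTA TCC TTA AAA TGT GAC CAT AAT — no ATG→stop ORF.
Frame -3: GCA ATG ACA AGT TAG TAG CGG CTG GCG CTA GCG ATG AAC AAG CCT AGC TAG TAT CCT TAA AAT GTG ACC ATA ATA — ATG at 6, stop TAG at 15 → 12 nt; ATG at 36, stop TAG at 51 → 18 nt.
Longest: frame -3, positions 36–53, 18 nt = 6 codons = 5 aa. → 6 codons.

6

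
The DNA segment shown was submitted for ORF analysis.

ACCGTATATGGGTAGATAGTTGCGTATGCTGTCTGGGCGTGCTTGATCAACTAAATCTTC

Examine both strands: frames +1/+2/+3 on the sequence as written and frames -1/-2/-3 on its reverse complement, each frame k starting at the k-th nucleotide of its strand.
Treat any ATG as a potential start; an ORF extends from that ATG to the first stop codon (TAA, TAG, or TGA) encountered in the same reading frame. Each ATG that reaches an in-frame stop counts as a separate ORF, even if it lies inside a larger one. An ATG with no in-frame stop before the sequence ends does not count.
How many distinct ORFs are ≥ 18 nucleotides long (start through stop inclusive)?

Reverse complement (5'→3'): GAAGATTTAGTTGATCAAGCACGCCCAGACAGCATACGCAACTATCTACCCATATACGGT
Frame +1: ACC GTA TAT GGG TAG ATA GTT GCG TAT GCT GTC TGG GCG TGC TTG ATC AAC TAA ATC TTC — no ATG→stop ORF.
Frame +2: CCG TAT ATG GGT AGA TAG TTG CGT ATG CTG TCT GGG CGT GCT TGA TCA ACT AAA TCT — ATG at 8, stop TAG at 17 → 12 nt; ATG at 26, stop TGA at 44 → 21 nt.
Frame +3: CGT ATA TGG GTA GAT AGT TGC GTA TGC TGT CTG GGC GTG CTT GAT CAA CTA AAT CTT — no ATG→stop ORF.
Frame -1: GAA GAT TTA GTT GAT CAA GCA CGC CCA GAC AGC ATA CGC AAC TAT CTA CCC ATA TAC GGT — no ATG→stop ORF.
Frame -2: AAG ATT TAG TTG ATC AAG CAC GCC CAG ACA GCA TAC GCA ACT ATC TAC CCA TAT ACG — no ATG→stop ORF.
Frame -3: AGA TTT AGT TGA TCA AGC ACG CCC AGA CAG CAT ACG CAA CTA TCT ACC CAT ATA CGG — no ATG→stop ORF.
ORFs ≥ 18 nucleotides: frame +2 26–46 (21 nucleotides). Count = 1.

1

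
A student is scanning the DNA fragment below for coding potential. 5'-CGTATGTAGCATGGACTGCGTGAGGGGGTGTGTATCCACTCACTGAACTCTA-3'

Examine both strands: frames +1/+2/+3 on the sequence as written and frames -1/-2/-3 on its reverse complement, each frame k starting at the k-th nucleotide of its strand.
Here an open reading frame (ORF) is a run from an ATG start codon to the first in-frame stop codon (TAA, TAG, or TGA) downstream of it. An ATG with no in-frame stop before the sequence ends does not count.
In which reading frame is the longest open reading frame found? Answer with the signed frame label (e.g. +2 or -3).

Reverse complement (5'→3'): TAGAGTTCAGTGAGTGGATACACACCCCCTCACGCAGTCCATGCTACATACG
Frame +1: CGT ATG TAG CAT GGA CTG CGT GAG GGG GTG TGT ATC CAC TCA CTG AAC TCT — ATG at 4, stop TAG at 7 → 6 nt.
Frame +2: GTA TGT AGC ATG GAC TGC GTG AGG GGG TGT GTA TCC ACT CAC TGA ACT CTA — ATG at 11, stop TGA at 44 → 36 nt.
Frame +3: TAT GTA GCA TGG ACT GCG TGA GGG GGT GTG TAT CCA CTC ACT GAA CTC — no ATG→stop ORF.
Frame -1: TAG AGT TCA GTG AGT GGA TAC ACA CCC CCT CAC GCA GTC CAT GCT ACA TAC — no ATG→stop ORF.
Frame -2: AGA GTT CAG TGA GTG GAT ACA CAC CCC CTC ACG CAG TCC ATG CTA CAT ACG — no ATG→stop ORF.
Frame -3: GAG TTC AGT GAG TGG ATA CAC ACC CCC TCA CGC AGT CCA TGC TAC ATA — no ATG→stop ORF.
Longest ORF is 36 nt in frame +2 (positions 11–46).

+2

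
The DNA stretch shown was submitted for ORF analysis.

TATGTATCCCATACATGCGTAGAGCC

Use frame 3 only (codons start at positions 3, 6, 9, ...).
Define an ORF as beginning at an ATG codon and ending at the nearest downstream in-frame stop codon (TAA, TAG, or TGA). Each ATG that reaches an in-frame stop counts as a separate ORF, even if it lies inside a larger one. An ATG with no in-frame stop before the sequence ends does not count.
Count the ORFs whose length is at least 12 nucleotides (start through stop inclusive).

Frame 3: TGT ATC CCA TAC ATG CGT AGA GCC — no ATG→stop ORF.
No ORF reaches 12 nucleotides. Count = 0.

0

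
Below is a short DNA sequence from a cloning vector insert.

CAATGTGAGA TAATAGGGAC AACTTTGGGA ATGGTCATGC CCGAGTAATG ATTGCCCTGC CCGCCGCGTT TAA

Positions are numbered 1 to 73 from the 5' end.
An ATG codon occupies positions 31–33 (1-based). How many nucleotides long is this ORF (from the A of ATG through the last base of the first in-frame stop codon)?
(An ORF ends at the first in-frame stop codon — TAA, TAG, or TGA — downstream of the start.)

18

Codons from position 31: ATG (31–33), GTC (34–36), ATG (37–39), CCC (40–42), GAG (43–45), TAA (46–48).
TAA is the first in-frame stop; ORF spans 31–48, 18 nucleotides.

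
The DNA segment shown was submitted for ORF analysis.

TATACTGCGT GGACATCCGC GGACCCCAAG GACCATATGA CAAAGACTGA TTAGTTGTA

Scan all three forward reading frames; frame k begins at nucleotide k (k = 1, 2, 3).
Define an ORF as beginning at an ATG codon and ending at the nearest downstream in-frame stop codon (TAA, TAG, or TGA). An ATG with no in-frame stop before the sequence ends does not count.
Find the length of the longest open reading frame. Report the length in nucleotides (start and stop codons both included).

18

Frame 1: TAT ACT GCG TGG ACA TCC GCG GAC CCC AAG GAC CAT ATG ACA AAG ACT GAT TAG TTG — ATG at 37, stop TAG at 52 → 18 nt.
Frame 2: ATA CTG CGT GGA CAT CCG CGG ACC CCA AGG ACC ATA TGA CAA AGA CTG ATT AGT TGT — no ATG→stop ORF.
Frame 3: TAC TGC GTG GAC ATC CGC GGA CCC CAA GGA CCA TAT GAC AAA GAC TGA TTA GTT GTA — no ATG→stop ORF.
Longest: frame 1, positions 37–54, 18 nt = 6 codons = 5 aa. → 18 nucleotides.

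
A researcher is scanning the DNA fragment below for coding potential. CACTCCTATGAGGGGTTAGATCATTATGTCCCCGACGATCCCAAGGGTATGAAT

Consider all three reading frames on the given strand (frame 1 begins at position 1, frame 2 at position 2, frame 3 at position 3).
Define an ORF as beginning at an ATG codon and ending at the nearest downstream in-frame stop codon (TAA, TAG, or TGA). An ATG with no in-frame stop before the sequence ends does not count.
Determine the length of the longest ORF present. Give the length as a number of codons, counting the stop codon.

9

Frame 1: CAC TCC TAT GAG GGG TTA GAT CAT TAT GTC CCC GAC GAT CCC AAG GGT ATG AAT — no ATG→stop ORF.
Frame 2: ACT CCT ATG AGG GGT TAG ATC ATT ATG TCC CCG ACG ATC CCA AGG GTA TGA — ATG at 8, stop TAG at 17 → 12 nt; ATG at 26, stop TGA at 50 → 27 nt.
Frame 3: CTC CTA TGA GGG GTT AGA TCA TTA TGT CCC CGA CGA TCC CAA GGG TAT GAA — no ATG→stop ORF.
Longest: frame 2, positions 26–52, 27 nt = 9 codons = 8 aa. → 9 codons.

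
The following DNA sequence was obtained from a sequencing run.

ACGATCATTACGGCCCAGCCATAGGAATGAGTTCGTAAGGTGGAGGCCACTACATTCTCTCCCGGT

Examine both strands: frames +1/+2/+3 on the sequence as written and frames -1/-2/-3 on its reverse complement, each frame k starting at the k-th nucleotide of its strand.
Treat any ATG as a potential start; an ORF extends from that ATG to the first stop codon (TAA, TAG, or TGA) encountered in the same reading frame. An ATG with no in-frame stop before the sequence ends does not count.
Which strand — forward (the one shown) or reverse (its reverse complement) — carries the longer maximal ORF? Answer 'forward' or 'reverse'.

reverse

Reverse complement (5'→3'): ACCGGGAGAGAATGTAGTGGCCTCCACCTTACGAACTCATTCCTATGGCTGGGCCGTAATGATCGT
Frame +1: ACG ATC ATT ACG GCC CAG CCA TAG GAA TGA GTT CGT AAG GTG GAG GCC ACT ACA TTC TCT CCC GGT — no ATG→stop ORF.
Frame +2: CGA TCA TTA CGG CCC AGC CAT AGG AAT GAG TTC GTA AGG TGG AGG CCA CTA CAT TCT CTC CCG — no ATG→stop ORF.
Frame +3: GAT CAT TAC GGC CCA GCC ATA GGA ATG AGT TCG TAA GGT GGA GGC CAC TAC ATT CTC TCC CGG — ATG at 27, stop TAA at 36 → 12 nt.
Frame -1: ACC GGG AGA GAA TGT AGT GGC CTC CAC CTT ACG AAC TCA TTC CTA TGG CTG GGC CGT AAT GAT CGT — no ATG→stop ORF.
Frame -2: CCG GGA GAG AAT GTA GTG GCC TCC ACC TTA CGA ACT CAT TCC TAT GGC TGG GCC GTA ATG ATC — no ATG→stop ORF.
Frame -3: CGG GAG AGA ATG TAG TGG CCT CCA CCT TAC GAA CTC ATT CCT ATG GCT GGG CCG TAA TGA TCG — ATG at 12, stop TAG at 15 → 6 nt; ATG at 45, stop TAA at 57 → 15 nt.
Forward-strand max 12 nt; reverse-strand max 15 nt. The reverse strand has the longer ORF.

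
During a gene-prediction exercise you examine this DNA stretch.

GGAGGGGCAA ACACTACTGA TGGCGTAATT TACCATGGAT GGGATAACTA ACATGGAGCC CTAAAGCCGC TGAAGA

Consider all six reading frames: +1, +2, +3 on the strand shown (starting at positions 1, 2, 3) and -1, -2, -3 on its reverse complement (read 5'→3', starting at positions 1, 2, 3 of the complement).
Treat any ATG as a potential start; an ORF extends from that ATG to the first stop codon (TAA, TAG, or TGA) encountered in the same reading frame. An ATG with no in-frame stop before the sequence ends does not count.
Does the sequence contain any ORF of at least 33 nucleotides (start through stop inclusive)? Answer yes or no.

no

Reverse complement (5'→3'): TCTTCAGCGGCTTTAGGGCTCCATGTTAGTTATCCCATCCATGGTAAATTACGCCATCAGTAGTGTTTGCCCCTCC
Frame +1: GGA GGG GCA AAC ACT ACT GAT GGC GTA ATT TAC CAT GGA TGG GAT AAC TAA CAT GGA GCC CTA AAG CCG CTG AAG — no ATG→stop ORF.
Frame +2: GAG GGG CAA ACA CTA CTG ATG GCG TAA TTT ACC ATG GAT GGG ATA ACT AAC ATG GAG CCC TAA AGC CGC TGA AGA — ATG at 20, stop TAA at 26 → 9 nt; ATG at 35, stop TAA at 62 → 30 nt; ATG at 53, stop TAA at 62 → 12 nt.
Frame +3: AGG GGC AAA CAC TAC TGA TGG CGT AAT TTA CCA TGG ATG GGA TAA CTA ACA TGG AGC CCT AAA GCC GCT GAA — ATG at 39, stop TAA at 45 → 9 nt.
Frame -1: TCT TCA GCG GCT TTA GGG CTC CAT GTT AGT TAT CCC ATC CAT GGT AAA TTA CGC CAT CAG TAG TGT TTG CCC CTC — no ATG→stop ORF.
Frame -2: CTT CAG CGG CTT TAG GGC TCC ATG TTA GTT ATC CCA TCC ATG GTA AAT TAC GCC ATC AGT AGT GTT TGC CCC TCC — no ATG→stop ORF.
Frame -3: TTC AGC GGC TTT AGG GCT CCA TGT TAG TTA TCC CAT CCA TGG TAA ATT ACG CCA TCA GTA GTG TTT GCC CCT — no ATG→stop ORF.
Largest ORF found is 30 nucleotides < 33, so no.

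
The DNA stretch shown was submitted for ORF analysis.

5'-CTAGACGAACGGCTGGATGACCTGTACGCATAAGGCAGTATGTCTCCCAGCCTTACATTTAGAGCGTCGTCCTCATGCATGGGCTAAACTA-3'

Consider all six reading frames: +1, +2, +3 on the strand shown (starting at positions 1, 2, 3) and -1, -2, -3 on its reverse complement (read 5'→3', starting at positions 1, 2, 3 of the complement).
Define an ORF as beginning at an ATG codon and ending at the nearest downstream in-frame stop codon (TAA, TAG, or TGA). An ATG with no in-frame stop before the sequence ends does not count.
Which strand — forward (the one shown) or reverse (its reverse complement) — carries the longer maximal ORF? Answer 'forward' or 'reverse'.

Reverse complement (5'→3'): TAGTTTAGCCCATGCATGAGGACGACGCTCTAAATGTAAGGCTGGGAGACATACTGCCTTATGCGTACAGGTCATCCAGCCGTTCGTCTAG
Frame +1: CTA GAC GAA CGG CTG GAT GAC CTG TAC GCA TAA GGC AGT ATG TCT CCC AGC CTT ACA TTT AGA GCG TCG TCC TCA TGC ATG GGC TAA ACT — ATG at 40, stop TAA at 85 → 48 nt; ATG at 79, stop TAA at 85 → 9 nt.
Frame +2: TAG ACG AAC GGC TGG ATG ACC TGT ACG CAT AAG GCA GTA TGT CTC CCA GCC TTA CAT TTA GAG CGT CGT CCT CAT GCA TGG GCT AAA CTA — no ATG→stop ORF.
Frame +3: AGA CGA ACG GCT GGA TGA CCT GTA CGC ATA AGG CAG TAT GTC TCC CAG CCT TAC ATT TAG AGC GTC GTC CTC ATG CAT GGG CTA AAC — no ATG→stop ORF.
Frame -1: TAG TTT AGC CCA TGC ATG AGG ACG ACG CTC TAA ATG TAA GGC TGG GAG ACA TAC TGC CTT ATG CGT ACA GGT CAT CCA GCC GTT CGT CTA — ATG at 16, stop TAA at 31 → 18 nt; ATG at 34, stop TAA at 37 → 6 nt.
Frame -2: AGT TTA GCC CAT GCA TGA GGA CGA CGC TCT AAA TGT AAG GCT GGG AGA CAT ACT GCC TTA TGC GTA CAG GTC ATC CAG CCG TTC GTC TAG — no ATG→stop ORF.
Frame -3: GTT TAG CCC ATG CAT GAG GAC GAC GCT CTA AAT GTA AGG CTG GGA GAC ATA CTG CCT TAT GCG TAC AGG TCA TCC AGC CGT TCG TCT — no ATG→stop ORF.
Forward-strand max 48 nt; reverse-strand max 18 nt. The forward strand has the longer ORF.

forward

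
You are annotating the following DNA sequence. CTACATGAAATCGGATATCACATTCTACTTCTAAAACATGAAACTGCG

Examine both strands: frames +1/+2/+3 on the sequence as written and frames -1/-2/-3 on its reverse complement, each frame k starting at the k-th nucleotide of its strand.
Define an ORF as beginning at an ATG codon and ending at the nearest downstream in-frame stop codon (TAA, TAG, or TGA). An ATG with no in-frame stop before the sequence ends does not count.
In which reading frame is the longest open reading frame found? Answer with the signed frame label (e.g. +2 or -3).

+2

Reverse complement (5'→3'): CGCAGTTTCATGTTTTAGAAGTAGAATGTGATATCCGATTTCATGTAG
Frame +1: CTA CAT GAA ATC GGA TAT CAC ATT CTA CTT CTA AAA CAT GAA ACT GCG — no ATG→stop ORF.
Frame +2: TAC ATG AAA TCG GAT ATC ACA TTC TAC TTC TAA AAC ATG AAA CTG — ATG at 5, stop TAA at 32 → 30 nt.
Frame +3: ACA TGA AAT CGG ATA TCA CAT TCT ACT TCT AAA ACA TGA AAC TGC — no ATG→stop ORF.
Frame -1: CGC AGT TTC ATG TTT TAG AAG TAG AAT GTG ATA TCC GAT TTC ATG TAG — ATG at 10, stop TAG at 16 → 9 nt; ATG at 43, stop TAG at 46 → 6 nt.
Frame -2: GCA GTT TCA TGT TTT AGA AGT AGA ATG TGA TAT CCG ATT TCA TGT — ATG at 26, stop TGA at 29 → 6 nt.
Frame -3: CAG TTT CAT GTT TTA GAA GTA GAA TGT GAT ATC CGA TTT CAT GTA — no ATG→stop ORF.
Longest ORF is 30 nt in frame +2 (positions 5–34).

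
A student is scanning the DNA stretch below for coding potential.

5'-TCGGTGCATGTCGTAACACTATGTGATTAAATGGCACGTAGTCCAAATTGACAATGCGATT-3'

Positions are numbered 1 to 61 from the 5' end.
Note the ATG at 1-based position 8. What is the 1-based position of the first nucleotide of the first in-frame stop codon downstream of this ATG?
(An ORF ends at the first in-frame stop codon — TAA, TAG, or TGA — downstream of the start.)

14

Codons from position 8: ATG (8–10), TCG (11–13), TAA (14–16).
TAA is a stop codon; it begins at position 14.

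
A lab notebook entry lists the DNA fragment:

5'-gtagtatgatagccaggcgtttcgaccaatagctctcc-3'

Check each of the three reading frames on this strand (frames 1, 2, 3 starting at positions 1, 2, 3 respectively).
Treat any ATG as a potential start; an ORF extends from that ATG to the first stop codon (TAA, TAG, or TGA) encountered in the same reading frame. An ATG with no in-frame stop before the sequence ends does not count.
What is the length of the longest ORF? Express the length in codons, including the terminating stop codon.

9

Frame 1: GTA GTA TGA TAG CCA GGC GTT TCG ACC AAT AGC TCT — no ATG→stop ORF.
Frame 2: TAG TAT GAT AGC CAG GCG TTT CGA CCA ATA GCT CTC — no ATG→stop ORF.
Frame 3: AGT ATG ATA GCC AGG CGT TTC GAC CAA TAG CTC TCC — ATG at 6, stop TAG at 30 → 27 nt.
Longest: frame 3, positions 6–32, 27 nt = 9 codons = 8 aa. → 9 codons.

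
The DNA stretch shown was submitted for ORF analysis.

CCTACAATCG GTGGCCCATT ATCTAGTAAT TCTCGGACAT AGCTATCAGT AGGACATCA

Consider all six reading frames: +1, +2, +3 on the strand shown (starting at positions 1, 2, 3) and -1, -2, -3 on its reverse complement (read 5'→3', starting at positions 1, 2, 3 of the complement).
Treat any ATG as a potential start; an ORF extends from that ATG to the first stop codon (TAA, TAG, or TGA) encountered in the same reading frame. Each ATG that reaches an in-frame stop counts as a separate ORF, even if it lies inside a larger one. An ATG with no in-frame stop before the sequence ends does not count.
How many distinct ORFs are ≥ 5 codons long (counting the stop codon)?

2

Reverse complement (5'→3'): TGATGTCCTACTGATAGCTATGTCCGAGAATTACTAGATAATGGGCCACCGATTGTAGG
Frame +1: CCT ACA ATC GGT GGC CCA TTA TCT AGT AAT TCT CGG ACA TAG CTA TCA GTA GGA CAT — no ATG→stop ORF.
Frame +2: CTA CAA TCG GTG GCC CAT TAT CTA GTA ATT CTC GGA CAT AGC TAT CAG TAG GAC ATC — no ATG→stop ORF.
Frame +3: TAC AAT CGG TGG CCC ATT ATC TAG TAA TTC TCG GAC ATA GCT ATC AGT AGG ACA TCA — no ATG→stop ORF.
Frame -1: TGA TGT CCT ACT GAT AGC TAT GTC CGA GAA TTA CTA GAT AAT GGG CCA CCG ATT GTA — no ATG→stop ORF.
Frame -2: GAT GTC CTA CTG ATA GCT ATG TCC GAG AAT TAC TAG ATA ATG GGC CAC CGA TTG TAG — ATG at 20, stop TAG at 35 → 18 nt; ATG at 41, stop TAG at 56 → 18 nt.
Frame -3: ATG TCC TAC TGA TAG CTA TGT CCG AGA ATT ACT AGA TAA TGG GCC ACC GAT TGT AGG — ATG at 3, stop TGA at 12 → 12 nt.
ORFs ≥ 5 codons: frame -2 20–37 (6 codons), frame -2 41–58 (6 codons). Count = 2.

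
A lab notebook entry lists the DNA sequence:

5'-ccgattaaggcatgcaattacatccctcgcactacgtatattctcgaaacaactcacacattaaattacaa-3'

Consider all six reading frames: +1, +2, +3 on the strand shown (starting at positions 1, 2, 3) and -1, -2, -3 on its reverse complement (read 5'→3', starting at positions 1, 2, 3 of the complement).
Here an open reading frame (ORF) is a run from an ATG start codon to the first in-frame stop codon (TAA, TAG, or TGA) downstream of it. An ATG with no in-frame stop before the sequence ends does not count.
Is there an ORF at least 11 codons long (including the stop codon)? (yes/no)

no

Reverse complement (5'→3'): TTGTAATTTAATGTGTGAGTTGTTTCGAGAATATACGTAGTGCGAGGGATGTAATTGCATGCCTTAATCGG
Frame +1: CCG ATT AAG GCA TGC AAT TAC ATC CCT CGC ACT ACG TAT ATT CTC GAA ACA ACT CAC ACA TTA AAT TAC — no ATG→stop ORF.
Frame +2: CGA TTA AGG CAT GCA ATT ACA TCC CTC GCA CTA CGT ATA TTC TCG AAA CAA CTC ACA CAT TAA ATT ACA — no ATG→stop ORF.
Frame +3: GAT TAA GGC ATG CAA TTA CAT CCC TCG CAC TAC GTA TAT TCT CGA AAC AAC TCA CAC ATT AAA TTA CAA — no ATG→stop ORF.
Frame -1: TTG TAA TTT AAT GTG TGA GTT GTT TCG AGA ATA TAC GTA GTG CGA GGG ATG TAA TTG CAT GCC TTA ATC — ATG at 49, stop TAA at 52 → 6 nt.
Frame -2: TGT AAT TTA ATG TGT GAG TTG TTT CGA GAA TAT ACG TAG TGC GAG GGA TGT AAT TGC ATG CCT TAA TCG — ATG at 11, stop TAG at 38 → 30 nt; ATG at 59, stop TAA at 65 → 9 nt.
Frame -3: GTA ATT TAA TGT GTG AGT TGT TTC GAG AAT ATA CGT AGT GCG AGG GAT GTA ATT GCA TGC CTT AAT CGG — no ATG→stop ORF.
Largest ORF found is 10 codons < 11, so no.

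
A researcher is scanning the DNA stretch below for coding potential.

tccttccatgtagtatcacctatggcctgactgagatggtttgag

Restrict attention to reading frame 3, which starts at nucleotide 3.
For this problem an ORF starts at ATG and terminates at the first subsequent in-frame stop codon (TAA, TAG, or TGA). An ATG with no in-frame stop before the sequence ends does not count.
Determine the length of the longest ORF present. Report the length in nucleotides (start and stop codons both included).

9

Frame 3: CTT CCA TGT AGT ATC ACC TAT GGC CTG ACT GAG ATG GTT TGA — ATG at 36, stop TGA at 42 → 9 nt.
Longest: frame 3, positions 36–44, 9 nt = 3 codons = 2 aa. → 9 nucleotides.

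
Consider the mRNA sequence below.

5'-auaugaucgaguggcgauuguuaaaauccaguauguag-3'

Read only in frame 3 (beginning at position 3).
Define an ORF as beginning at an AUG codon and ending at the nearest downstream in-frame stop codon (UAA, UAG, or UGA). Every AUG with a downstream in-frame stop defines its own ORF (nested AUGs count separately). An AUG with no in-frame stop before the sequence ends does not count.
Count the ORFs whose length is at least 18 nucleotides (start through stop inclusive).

1

Frame 3: AUG AUC GAG UGG CGA UUG UUA AAA UCC AGU AUG UAG — AUG at 3, stop UAG at 36 → 36 nt; AUG at 33, stop UAG at 36 → 6 nt.
ORFs ≥ 18 nucleotides: frame 3 3–38 (36 nucleotides). Count = 1.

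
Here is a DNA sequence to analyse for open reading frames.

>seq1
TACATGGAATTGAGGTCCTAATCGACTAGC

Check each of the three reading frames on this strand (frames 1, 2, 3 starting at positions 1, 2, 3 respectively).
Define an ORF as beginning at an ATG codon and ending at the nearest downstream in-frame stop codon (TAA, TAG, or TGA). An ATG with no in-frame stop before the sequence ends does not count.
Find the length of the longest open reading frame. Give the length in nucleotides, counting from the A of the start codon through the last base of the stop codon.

18

Frame 1: TAC ATG GAA TTG AGG TCC TAA TCG ACT AGC — ATG at 4, stop TAA at 19 → 18 nt.
Frame 2: ACA TGG AAT TGA GGT CCT AAT CGA CTA — no ATG→stop ORF.
Frame 3: CAT GGA ATT GAG GTC CTA ATC GAC TAG — no ATG→stop ORF.
Longest: frame 1, positions 4–21, 18 nt = 6 codons = 5 aa. → 18 nucleotides.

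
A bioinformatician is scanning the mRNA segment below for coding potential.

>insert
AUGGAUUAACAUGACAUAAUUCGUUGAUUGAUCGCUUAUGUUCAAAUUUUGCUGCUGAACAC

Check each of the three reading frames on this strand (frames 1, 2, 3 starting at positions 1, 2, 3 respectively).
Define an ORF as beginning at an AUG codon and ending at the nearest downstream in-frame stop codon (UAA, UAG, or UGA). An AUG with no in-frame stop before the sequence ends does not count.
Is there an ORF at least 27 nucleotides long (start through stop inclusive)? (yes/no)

no

Frame 1: AUG GAU UAA CAU GAC AUA AUU CGU UGA UUG AUC GCU UAU GUU CAA AUU UUG CUG CUG AAC — AUG at 1, stop UAA at 7 → 9 nt.
Frame 2: UGG AUU AAC AUG ACA UAA UUC GUU GAU UGA UCG CUU AUG UUC AAA UUU UGC UGC UGA ACA — AUG at 11, stop UAA at 17 → 9 nt; AUG at 38, stop UGA at 56 → 21 nt.
Frame 3: GGA UUA ACA UGA CAU AAU UCG UUG AUU GAU CGC UUA UGU UCA AAU UUU GCU GCU GAA CAC — no AUG→stop ORF.
Largest ORF found is 21 nucleotides < 27, so no.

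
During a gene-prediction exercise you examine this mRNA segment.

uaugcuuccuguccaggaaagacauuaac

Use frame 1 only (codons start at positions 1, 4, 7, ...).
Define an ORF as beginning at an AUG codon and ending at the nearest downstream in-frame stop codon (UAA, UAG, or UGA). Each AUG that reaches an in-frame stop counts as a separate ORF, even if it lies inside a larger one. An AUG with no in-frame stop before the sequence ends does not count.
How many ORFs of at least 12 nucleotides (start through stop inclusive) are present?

Frame 1: UAU GCU UCC UGU CCA GGA AAG ACA UUA — no AUG→stop ORF.
No ORF reaches 12 nucleotides. Count = 0.

0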